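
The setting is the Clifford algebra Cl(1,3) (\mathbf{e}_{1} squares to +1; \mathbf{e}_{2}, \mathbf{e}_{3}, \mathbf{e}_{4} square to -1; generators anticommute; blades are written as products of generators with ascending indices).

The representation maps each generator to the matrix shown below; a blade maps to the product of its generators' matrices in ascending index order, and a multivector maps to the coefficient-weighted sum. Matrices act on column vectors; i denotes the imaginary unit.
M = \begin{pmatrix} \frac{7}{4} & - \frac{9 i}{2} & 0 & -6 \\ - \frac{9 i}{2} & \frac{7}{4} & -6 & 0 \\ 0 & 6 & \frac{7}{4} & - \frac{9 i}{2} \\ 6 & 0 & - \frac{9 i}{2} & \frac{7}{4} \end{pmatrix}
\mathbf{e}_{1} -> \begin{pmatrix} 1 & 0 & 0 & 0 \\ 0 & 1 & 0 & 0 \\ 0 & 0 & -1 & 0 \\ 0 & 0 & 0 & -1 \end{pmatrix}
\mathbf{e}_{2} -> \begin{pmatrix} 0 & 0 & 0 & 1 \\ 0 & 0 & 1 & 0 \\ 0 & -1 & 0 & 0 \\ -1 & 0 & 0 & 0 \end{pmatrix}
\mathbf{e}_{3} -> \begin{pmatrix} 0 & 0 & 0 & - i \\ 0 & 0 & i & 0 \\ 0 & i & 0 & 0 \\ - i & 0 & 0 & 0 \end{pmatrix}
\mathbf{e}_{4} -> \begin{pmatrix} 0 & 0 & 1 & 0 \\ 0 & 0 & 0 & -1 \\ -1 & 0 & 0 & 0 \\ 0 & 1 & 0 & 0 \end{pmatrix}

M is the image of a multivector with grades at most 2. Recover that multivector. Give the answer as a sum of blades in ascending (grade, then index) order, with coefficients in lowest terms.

Method: the blade images are trace-orthogonal — tr(rho(e_A) rho(e_B)^-1) = 4 if A = B and 0 otherwise — and rho(e_A)^-1 = (e_A)^2 * rho(e_A) with (e_A)^2 = +1 or -1, so the coefficient of e_A in the preimage is (e_A)^2 * tr(M rho(e_A))/4.
Nonzero projections over blades of grade <= 2: 1: (1)^2 = +1, tr(M 1) = 7, coefficient \frac{7}{4}; e_{2}: (e_{2})^2 = -1, tr(M rho(e_{2})) = 24, coefficient -6; e_{3} e_{4}: (e_{3} e_{4})^2 = -1, tr(M rho(e_{3} e_{4})) = -18, coefficient \frac{9}{2}. Every other blade of grade <= 2 projects to 0.
Answer: \frac{7}{4} - 6 e_{2} + \frac{9}{2} e_{3} e_{4}


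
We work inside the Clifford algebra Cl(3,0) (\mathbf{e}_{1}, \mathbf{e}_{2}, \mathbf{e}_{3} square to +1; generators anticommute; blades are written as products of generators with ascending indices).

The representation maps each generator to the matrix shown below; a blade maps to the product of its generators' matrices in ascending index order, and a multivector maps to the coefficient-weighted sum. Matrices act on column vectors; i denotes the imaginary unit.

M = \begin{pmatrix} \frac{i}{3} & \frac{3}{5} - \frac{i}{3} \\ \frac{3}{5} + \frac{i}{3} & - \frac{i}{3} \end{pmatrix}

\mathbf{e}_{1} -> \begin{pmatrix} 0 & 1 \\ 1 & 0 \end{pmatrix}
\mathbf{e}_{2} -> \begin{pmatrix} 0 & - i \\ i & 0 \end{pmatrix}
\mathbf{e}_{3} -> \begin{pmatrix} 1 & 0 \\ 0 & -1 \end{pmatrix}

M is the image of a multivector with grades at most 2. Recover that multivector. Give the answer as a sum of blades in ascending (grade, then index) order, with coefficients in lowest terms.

Method: 1, rho(e_{1}), rho(e_{2}), rho(e_{3}) form a trace-orthogonal basis of the 2x2 complex matrices (tr(X Y) = 2 if X = Y, else 0), so M = m0*1 + m1*rho(e_{1}) + m2*rho(e_{2}) + m3*rho(e_{3}) with m0 = tr(M)/2 = 0, m1 = tr(M rho(e_{1}))/2 = \frac{3}{5}, m2 = tr(M rho(e_{2}))/2 = \frac{1}{3}, m3 = tr(M rho(e_{3}))/2 = \frac{i}{3}.
Multiplying table entries, the bivector images are rho(e_{1} e_{2}) = i*rho(e_{3}), rho(e_{1} e_{3}) = -i*rho(e_{2}), rho(e_{2} e_{3}) = i*rho(e_{1}); with real blade coefficients the real parts of m0..m3 are the coefficients of 1, e_{1}, e_{2}, e_{3} and the imaginary parts give the bivectors (e_{2} e_{3}: Im m1, e_{1} e_{3}: -Im m2, e_{1} e_{2}: Im m3).
Answer: \frac{3}{5} e_{1} + \frac{1}{3} e_{2} + \frac{1}{3} e_{1} e_{2}


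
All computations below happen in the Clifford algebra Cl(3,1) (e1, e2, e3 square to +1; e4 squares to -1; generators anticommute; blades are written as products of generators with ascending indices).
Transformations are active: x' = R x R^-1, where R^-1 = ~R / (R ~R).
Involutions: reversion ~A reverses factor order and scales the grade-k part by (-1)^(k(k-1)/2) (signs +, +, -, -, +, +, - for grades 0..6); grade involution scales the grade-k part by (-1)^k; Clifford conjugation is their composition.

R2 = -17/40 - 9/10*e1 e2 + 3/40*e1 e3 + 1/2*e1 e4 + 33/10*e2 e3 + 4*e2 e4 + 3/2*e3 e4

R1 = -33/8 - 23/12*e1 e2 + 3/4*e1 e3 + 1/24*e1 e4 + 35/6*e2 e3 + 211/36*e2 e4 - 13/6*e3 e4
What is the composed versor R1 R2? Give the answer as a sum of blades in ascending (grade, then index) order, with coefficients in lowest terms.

Distribute over the grade parts of R1 (each basis-blade product reordered to ascending indices, repeated generators contracted through their squares):
<R1>_0 (= -33/8) R2 = 561/320 + 297/80*e1 e2 - 99/320*e1 e3 - 33/16*e1 e4 - 1089/80*e2 e3 - 33/2*e2 e4 - 99/16*e3 e4
<R1>_2 (= -23/12*e1 e2 + 3/4*e1 e3 + 1/24*e1 e4 + 35/6*e2 e3 + 211/36*e2 e4 - 13/6*e3 e4) R2 = -235/288 - 5741/1440*e1 e2 - 119/480*e1 e3 - 359/320*e1 e4 + 1387/96*e2 e3 + 4127/288*e2 e4 - 661/192*e3 e4 - 629/480*e1 e2 e3 e4
Summing the partial products and collecting blades:
Answer: 2699/2880 - 79/288*e1 e2 - 107/192*e1 e3 - 1019/320*e1 e4 + 401/480*e2 e3 - 625/288*e2 e4 - 1849/192*e3 e4 - 629/480*e1 e2 e3 e4


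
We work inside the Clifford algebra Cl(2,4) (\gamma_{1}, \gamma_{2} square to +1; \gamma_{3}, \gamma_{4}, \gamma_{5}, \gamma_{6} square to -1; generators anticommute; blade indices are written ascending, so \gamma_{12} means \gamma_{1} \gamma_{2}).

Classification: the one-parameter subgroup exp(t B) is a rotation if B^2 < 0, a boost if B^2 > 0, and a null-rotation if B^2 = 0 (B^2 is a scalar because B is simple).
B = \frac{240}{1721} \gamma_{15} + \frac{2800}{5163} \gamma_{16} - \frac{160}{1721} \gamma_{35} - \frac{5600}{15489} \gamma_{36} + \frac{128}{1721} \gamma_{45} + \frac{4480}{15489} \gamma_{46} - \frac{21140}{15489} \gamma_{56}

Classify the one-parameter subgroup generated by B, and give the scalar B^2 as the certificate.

B^2 term by term: the squares give (\frac{240}{1721})^2*(\gamma_{15})^2 + (\frac{2800}{5163})^2*(\gamma_{16})^2 + (-\frac{160}{1721})^2*(\gamma_{35})^2 + (-\frac{5600}{15489})^2*(\gamma_{36})^2 + (\frac{128}{1721})^2*(\gamma_{45})^2 + (\frac{4480}{15489})^2*(\gamma_{46})^2 + (-\frac{21140}{15489})^2*(\gamma_{56})^2 = \frac{57600}{2961841}*(+1) + \frac{7840000}{26656569}*(+1) + \frac{25600}{2961841}*(-1) + \frac{31360000}{239909121}*(-1) + \frac{16384}{2961841}*(-1) + \frac{20070400}{239909121}*(-1) + \frac{446899600}{239909121}*(-1) = -\frac{16}{9} (each basis 2-blade squares to minus the product of its generators' squares); cross terms between blades sharing an index anticommute and cancel; the commuting (index-disjoint) pairs give grade-4 terms 2*c*c'*(blade product), which cancel blade by blade — \gamma_{1356}: \frac{896000}{8885523} - \frac{896000}{8885523} = 0; \gamma_{1456}: -\frac{716800}{8885523} + \frac{716800}{8885523} = 0; \gamma_{3456}: \frac{1433600}{26656569} - \frac{1433600}{26656569} = 0 — confirming B is simple. So B^2 = -\frac{16}{9}.
Answer: rotation, certificate B^2 = -\frac{16}{9}. B^2 = -\frac{16}{9} is basis-independent, so its sign is the whole story.


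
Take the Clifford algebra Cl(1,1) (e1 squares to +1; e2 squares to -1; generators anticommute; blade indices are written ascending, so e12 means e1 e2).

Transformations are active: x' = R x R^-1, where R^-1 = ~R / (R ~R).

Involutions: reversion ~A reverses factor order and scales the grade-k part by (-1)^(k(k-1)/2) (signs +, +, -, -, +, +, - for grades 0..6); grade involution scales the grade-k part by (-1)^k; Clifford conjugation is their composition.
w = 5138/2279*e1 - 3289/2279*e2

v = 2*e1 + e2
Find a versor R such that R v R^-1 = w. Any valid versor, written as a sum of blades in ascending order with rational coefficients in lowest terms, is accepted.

Equal squares first: v^2 = w^2 = 3. Then v + w = 9696/2279*e1 - 1010/2279*e2 is a versor taking v to w, provided it is invertible.
Answer: 9696/2279*e1 - 1010/2279*e2


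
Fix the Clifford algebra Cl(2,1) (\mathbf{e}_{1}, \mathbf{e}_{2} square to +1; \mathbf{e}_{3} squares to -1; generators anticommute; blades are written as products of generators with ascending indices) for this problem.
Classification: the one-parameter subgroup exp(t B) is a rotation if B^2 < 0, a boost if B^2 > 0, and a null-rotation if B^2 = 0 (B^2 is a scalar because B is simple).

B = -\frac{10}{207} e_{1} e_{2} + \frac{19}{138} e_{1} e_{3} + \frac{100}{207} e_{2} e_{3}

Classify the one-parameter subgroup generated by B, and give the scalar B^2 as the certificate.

B^2 term by term: the squares give (-\frac{10}{207})^2*(e_{1} e_{2})^2 + (\frac{19}{138})^2*(e_{1} e_{3})^2 + (\frac{100}{207})^2*(e_{2} e_{3})^2 = \frac{100}{42849}*(-1) + \frac{361}{19044}*(+1) + \frac{10000}{42849}*(+1) = \frac{1}{4} (each basis 2-blade squares to minus the product of its generators' squares); cross terms between blades sharing an index anticommute and cancel. So B^2 = \frac{1}{4}.
Answer: boost, certificate B^2 = \frac{1}{4}. Certificate logic: \frac{1}{4} is a conjugation-invariant scalar, so its sign fixes rotation versus boost versus null-rotation outright.


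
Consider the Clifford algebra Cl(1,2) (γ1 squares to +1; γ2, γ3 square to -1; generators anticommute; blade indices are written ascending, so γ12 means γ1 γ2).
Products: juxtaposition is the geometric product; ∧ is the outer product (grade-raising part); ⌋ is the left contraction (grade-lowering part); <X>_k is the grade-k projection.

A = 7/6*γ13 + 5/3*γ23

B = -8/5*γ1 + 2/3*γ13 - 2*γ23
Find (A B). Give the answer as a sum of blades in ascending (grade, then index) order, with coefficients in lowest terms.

step 1: 37/9 + 28/15*γ3 - 31/9*γ12 - 8/3*γ123
Answer: 37/9 + 28/15*γ3 - 31/9*γ12 - 8/3*γ123


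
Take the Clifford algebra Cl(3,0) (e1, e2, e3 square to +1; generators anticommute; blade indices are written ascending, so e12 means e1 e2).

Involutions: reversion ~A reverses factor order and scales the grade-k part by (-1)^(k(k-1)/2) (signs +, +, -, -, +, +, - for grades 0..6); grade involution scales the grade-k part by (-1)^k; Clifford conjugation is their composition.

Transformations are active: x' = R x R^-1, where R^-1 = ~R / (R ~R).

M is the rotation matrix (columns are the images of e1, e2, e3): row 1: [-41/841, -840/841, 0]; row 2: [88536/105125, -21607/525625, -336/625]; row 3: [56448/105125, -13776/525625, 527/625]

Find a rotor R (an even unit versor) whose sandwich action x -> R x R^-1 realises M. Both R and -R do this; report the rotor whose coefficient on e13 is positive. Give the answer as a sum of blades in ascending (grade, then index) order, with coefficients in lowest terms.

Method: write R = a + b12*e12 + b13*e13 + b23*e23 with a^2 + b12^2 + b13^2 + b23^2 = 1 (so R^-1 = ~R). Expanding the columns R e_j ~R gives tr M = 4a^2 - 1 and, from the antisymmetric part, M21 - M12 = -4a*b12, M13 - M31 = 4a*b13, M32 - M23 = -4a*b23.
Here tr M = 15839/21025, so a^2 = (1 + tr M)/4 = 9216/21025 and a = ±96/145. Taking a = 96/145: M21 - M12 = 193536/105125, M13 - M31 = -56448/105125, M32 - M23 = 10752/21025, giving b12 = -504/725, b13 = -147/725, b23 = -28/145, i.e. R = 96/145 - 504/725*e12 - 147/725*e13 - 28/145*e23.
Its e13 coefficient is negative, so report the other preimage -R.
Answer: -96/145 + 504/725*e12 + 147/725*e13 + 28/145*e23. Uniqueness: Spin(3) -> SO(3) maps R and -R to the same rotation of trace 15839/21025; fixing the sign of the e13 coefficient removes the ambiguity.


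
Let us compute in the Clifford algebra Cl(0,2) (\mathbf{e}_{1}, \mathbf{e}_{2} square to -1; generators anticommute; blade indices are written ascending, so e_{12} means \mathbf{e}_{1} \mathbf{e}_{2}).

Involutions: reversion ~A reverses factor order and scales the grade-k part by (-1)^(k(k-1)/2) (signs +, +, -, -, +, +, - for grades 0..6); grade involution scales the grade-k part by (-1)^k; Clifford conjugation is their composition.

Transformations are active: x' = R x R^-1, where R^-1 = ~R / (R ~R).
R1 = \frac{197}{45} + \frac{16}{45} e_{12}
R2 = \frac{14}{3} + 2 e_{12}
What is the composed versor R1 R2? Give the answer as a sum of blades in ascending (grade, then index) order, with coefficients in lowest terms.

Distribute over the terms of R1 (each basis-blade product reordered to ascending indices, repeated generators contracted through their squares):
(\frac{197}{45}) R2 = \frac{2758}{135} + \frac{394}{45} e_{12}
(\frac{16}{45} e_{12}) R2 = -\frac{32}{45} + \frac{224}{135} e_{12}
Summing the partial products and collecting blades:
Answer: \frac{2662}{135} + \frac{1406}{135} e_{12}


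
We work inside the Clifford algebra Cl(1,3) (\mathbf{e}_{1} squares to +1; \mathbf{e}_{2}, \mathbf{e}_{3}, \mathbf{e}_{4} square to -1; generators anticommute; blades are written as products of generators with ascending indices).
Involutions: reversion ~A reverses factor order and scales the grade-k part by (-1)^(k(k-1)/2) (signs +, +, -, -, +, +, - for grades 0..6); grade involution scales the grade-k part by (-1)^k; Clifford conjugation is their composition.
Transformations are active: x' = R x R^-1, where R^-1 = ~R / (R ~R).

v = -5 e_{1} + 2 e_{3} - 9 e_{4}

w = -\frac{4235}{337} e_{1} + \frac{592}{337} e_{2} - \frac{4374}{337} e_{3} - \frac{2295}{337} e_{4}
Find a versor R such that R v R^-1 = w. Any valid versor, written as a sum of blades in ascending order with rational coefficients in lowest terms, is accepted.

R = v + w = -\frac{5920}{337} e_{1} + \frac{592}{337} e_{2} - \frac{3700}{337} e_{3} - \frac{5328}{337} e_{4} works: the equal norms (-60) guarantee its sandwich swaps v into w.
Answer: -\frac{5920}{337} e_{1} + \frac{592}{337} e_{2} - \frac{3700}{337} e_{3} - \frac{5328}{337} e_{4}


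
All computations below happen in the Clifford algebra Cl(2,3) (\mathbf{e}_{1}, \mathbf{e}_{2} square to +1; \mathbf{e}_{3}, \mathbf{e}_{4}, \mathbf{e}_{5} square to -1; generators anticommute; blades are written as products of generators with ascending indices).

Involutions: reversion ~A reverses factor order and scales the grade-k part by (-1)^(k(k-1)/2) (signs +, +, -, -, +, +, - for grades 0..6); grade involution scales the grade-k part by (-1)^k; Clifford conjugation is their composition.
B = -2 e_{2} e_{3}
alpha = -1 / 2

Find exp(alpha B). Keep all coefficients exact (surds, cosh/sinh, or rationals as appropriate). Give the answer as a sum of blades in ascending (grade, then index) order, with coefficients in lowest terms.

B^2 = (-2)^2*(e_{2} e_{3})^2 = 4*(+1) = 4 (a basis 2-blade squares to minus the product of its generators' squares).
B^2 = 4 — since the square is positive, the closed form is hyperbolic: l = 2, alpha*l = -1, so exp(alpha B) = cosh(-1) + (sinh(-1)/2)*B = \cosh{\left(1 \right)} + (- \frac{\sinh{\left(1 \right)}}{2})*B.
Answer: \cosh{\left(1 \right)} + \sinh{\left(1 \right)} e_{2} e_{3}


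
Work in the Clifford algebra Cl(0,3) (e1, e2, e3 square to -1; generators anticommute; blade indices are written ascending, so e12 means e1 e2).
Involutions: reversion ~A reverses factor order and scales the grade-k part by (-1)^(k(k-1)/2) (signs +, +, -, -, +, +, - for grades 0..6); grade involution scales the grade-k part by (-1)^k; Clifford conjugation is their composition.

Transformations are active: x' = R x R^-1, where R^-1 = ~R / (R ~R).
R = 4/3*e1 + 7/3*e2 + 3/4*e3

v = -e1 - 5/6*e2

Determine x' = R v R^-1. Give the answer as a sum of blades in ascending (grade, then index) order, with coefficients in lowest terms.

~R = 4/3*e1 + 7/3*e2 + 3/4*e3, and R ~R = -1121/144, so R^-1 = ~R / (-1121/144).
R v = 59/18 + 11/9*e12 + 3/4*e13 + 5/8*e23
Answer: -7/57*e1 - 43/38*e2 - 12/19*e3


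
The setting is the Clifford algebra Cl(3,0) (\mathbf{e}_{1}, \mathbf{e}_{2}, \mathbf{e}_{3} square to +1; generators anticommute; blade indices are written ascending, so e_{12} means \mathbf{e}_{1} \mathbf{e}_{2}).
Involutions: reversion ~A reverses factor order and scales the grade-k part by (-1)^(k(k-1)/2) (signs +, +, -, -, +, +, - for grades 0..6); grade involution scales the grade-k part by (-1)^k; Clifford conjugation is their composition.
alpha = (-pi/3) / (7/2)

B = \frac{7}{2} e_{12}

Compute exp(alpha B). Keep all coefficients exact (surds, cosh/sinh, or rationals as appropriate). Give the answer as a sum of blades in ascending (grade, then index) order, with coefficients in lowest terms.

B^2 = (\frac{7}{2})^2*(e_{12})^2 = \frac{49}{4}*(-1) = -\frac{49}{4} (a basis 2-blade squares to minus the product of its generators' squares).
B^2 = -\frac{49}{4} — circular case — the even/odd split gives cos and sin: l = \frac{7}{2}, alpha*l = - \frac{\pi}{3}, so exp(alpha B) = cos(- \frac{\pi}{3}) + (sin(- \frac{\pi}{3})/(\frac{7}{2}))*B = \frac{1}{2} + (- \frac{\sqrt{3}}{7})*B.
Answer: \frac{1}{2} - \frac{\sqrt{3}}{2} e_{12}


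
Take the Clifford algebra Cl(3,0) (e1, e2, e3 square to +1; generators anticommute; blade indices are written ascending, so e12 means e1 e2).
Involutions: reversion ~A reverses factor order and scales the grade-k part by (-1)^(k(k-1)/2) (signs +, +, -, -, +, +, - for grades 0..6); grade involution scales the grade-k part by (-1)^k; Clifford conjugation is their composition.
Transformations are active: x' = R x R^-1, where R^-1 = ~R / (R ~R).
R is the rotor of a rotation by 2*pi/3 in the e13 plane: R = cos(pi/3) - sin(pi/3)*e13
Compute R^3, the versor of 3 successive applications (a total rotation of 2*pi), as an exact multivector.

Half-angle bookkeeping: 3 applications in e13 add up to rotor phase 3*pi/3 = pi, so R^3 = cos(pi) - sin(pi)*e13.
cos(pi) = -1 and sin(pi) = 0, so R^3 = -1. The total rotation 2*pi is 1 full turn, so every vector returns to itself, yet the rotor is -1, on the OTHER sheet of the double cover (an odd number of 2*pi turns).
Answer: -1


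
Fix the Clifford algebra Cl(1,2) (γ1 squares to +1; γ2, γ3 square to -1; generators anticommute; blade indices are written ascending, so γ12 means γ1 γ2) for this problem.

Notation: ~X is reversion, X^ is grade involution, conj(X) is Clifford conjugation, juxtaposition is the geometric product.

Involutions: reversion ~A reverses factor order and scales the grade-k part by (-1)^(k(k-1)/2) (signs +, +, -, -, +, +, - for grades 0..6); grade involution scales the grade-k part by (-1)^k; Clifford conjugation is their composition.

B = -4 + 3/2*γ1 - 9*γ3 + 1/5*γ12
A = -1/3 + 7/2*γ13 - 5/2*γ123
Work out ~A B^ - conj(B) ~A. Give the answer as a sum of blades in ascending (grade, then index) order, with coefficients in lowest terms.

first term: 4/3 + 32*γ1 - 31/4*γ3 - 677/30*γ12 + 14*γ13 - 89/20*γ23 - 10*γ123
second term: 4/3 - 31*γ1 + 7/4*γ3 - 673/30*γ12 + 14*γ13 - 89/20*γ23 - 10*γ123
Answer: 63*γ1 - 19/2*γ3 - 2/15*γ12


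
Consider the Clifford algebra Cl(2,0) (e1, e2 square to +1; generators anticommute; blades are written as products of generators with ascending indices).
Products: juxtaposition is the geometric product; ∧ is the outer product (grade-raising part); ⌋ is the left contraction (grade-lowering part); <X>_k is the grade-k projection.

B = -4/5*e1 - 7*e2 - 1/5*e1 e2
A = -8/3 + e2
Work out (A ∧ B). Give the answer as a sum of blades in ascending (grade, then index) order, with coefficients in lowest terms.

step 1: 32/15*e1 + 56/3*e2 + 4/3*e1 e2
Answer: 32/15*e1 + 56/3*e2 + 4/3*e1 e2


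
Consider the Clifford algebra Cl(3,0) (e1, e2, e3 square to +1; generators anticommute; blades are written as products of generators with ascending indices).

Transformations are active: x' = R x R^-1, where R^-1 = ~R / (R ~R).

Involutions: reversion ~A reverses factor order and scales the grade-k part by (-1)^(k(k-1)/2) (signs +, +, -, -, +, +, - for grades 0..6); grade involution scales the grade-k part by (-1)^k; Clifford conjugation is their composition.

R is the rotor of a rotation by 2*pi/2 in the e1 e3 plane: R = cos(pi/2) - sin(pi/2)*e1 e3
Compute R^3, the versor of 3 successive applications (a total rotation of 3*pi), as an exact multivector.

Half-angle bookkeeping: 3 applications in e1 e3 add up to rotor phase 3*pi/2 = 3*pi/2, so R^3 = cos(3*pi/2) - sin(3*pi/2)*e1 e3.
cos(3*pi/2) = 0 and sin(3*pi/2) = -1, so R^3 = e1 e3. The net rotation is 1*pi (after discarding 1 full turn, each of which contributes a factor -1 to the rotor); the rotor keeps the half-angle phase exactly.
Answer: e1 e3


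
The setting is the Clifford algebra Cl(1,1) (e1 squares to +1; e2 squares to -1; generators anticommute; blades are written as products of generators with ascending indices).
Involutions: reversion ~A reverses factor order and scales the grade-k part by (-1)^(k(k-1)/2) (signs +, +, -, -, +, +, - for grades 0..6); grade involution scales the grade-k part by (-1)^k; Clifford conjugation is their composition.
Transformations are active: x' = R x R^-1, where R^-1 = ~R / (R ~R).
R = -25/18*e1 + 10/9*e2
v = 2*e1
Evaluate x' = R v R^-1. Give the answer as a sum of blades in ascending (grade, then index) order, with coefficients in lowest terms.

~R = -25/18*e1 + 10/9*e2, and R ~R = 25/36, so R^-1 = ~R / (25/36).
R v = -25/9 - 20/9*e1 e2
Answer: 82/9*e1 - 80/9*e2


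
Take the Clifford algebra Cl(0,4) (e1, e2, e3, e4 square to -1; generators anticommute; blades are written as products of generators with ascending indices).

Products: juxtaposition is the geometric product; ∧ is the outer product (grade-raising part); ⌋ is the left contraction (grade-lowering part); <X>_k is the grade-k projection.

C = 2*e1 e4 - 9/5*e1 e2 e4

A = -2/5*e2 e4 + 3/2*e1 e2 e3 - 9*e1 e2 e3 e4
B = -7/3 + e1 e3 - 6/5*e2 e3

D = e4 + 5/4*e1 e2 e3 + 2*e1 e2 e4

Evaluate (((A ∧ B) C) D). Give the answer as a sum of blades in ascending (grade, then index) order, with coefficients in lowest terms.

step 1: 14/15*e2 e4 - 7/2*e1 e2 e3 + 107/5*e1 e2 e3 e4
step 2: 42/25*e1 - 963/25*e3 - 28/15*e1 e2 - 214/5*e2 e3 - 63/10*e3 e4 + 7*e2 e3 e4
step 3: 107/2*e1 + 259/30*e3 + 56/15*e4 + 963/20*e1 e2 - 14*e1 e3 + 1043/100*e1 e4 - 91/10*e2 e3 - 84/25*e2 e4 - 963/25*e3 e4 + 63/5*e1 e2 e3 - 1169/120*e1 e2 e4 - 428/5*e1 e3 e4 - 214/5*e2 e3 e4 - 1926/25*e1 e2 e3 e4
Answer: 107/2*e1 + 259/30*e3 + 56/15*e4 + 963/20*e1 e2 - 14*e1 e3 + 1043/100*e1 e4 - 91/10*e2 e3 - 84/25*e2 e4 - 963/25*e3 e4 + 63/5*e1 e2 e3 - 1169/120*e1 e2 e4 - 428/5*e1 e3 e4 - 214/5*e2 e3 e4 - 1926/25*e1 e2 e3 e4


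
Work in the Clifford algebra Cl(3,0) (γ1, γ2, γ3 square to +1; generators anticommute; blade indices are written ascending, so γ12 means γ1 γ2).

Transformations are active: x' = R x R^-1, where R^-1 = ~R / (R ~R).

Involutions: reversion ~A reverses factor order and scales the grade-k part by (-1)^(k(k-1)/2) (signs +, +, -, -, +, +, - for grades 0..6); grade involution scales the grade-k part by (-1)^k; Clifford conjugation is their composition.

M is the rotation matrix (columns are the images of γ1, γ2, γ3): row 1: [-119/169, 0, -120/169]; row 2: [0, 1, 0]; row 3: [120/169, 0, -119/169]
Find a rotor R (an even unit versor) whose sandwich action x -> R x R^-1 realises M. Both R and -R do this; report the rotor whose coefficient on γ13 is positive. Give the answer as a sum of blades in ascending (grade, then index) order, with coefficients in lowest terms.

Method: write R = a + b12*γ12 + b13*γ13 + b23*γ23 with a^2 + b12^2 + b13^2 + b23^2 = 1 (so R^-1 = ~R). Expanding the columns R e_j ~R gives tr M = 4a^2 - 1 and, from the antisymmetric part, M21 - M12 = -4a*b12, M13 - M31 = 4a*b13, M32 - M23 = -4a*b23.
Here tr M = -69/169, so a^2 = (1 + tr M)/4 = 25/169 and a = ±5/13. Taking a = 5/13: M21 - M12 = 0, M13 - M31 = -240/169, M32 - M23 = 0, giving b12 = 0, b13 = -12/13, b23 = 0, i.e. R = 5/13 - 12/13*γ13.
Its γ13 coefficient is negative, so report the other preimage -R.
Answer: -5/13 + 12/13*γ13. Key observation: the double cover Spin(3) -> SO(3) sends R and -R to the same matrix (trace -69/169 here), so the stated sign of the γ13 coefficient is what selects one sheet.


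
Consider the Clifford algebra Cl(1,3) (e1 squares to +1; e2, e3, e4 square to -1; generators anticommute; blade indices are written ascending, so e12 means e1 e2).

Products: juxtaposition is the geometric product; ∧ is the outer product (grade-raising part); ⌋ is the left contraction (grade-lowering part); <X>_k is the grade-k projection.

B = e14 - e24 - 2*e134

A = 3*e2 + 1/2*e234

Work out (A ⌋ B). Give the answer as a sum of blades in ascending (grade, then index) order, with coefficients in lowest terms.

step 1: 3*e4
Answer: 3*e4


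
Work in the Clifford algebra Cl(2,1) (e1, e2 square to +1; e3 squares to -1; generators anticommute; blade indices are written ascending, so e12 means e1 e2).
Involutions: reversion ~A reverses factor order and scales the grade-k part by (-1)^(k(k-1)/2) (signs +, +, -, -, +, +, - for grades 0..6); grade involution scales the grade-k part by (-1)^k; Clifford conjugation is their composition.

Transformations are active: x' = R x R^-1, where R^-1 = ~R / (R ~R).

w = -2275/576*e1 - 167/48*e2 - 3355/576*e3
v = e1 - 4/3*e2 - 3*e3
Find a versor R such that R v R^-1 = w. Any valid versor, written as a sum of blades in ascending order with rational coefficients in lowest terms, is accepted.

A norm check does it: q(v) = q(w) = -56/9, hence R = v + w = -1699/576*e1 - 77/16*e2 - 5083/576*e3 realises the map — parallel part kept, (v - w)/2 negated, v carried to w.
Answer: -1699/576*e1 - 77/16*e2 - 5083/576*e3


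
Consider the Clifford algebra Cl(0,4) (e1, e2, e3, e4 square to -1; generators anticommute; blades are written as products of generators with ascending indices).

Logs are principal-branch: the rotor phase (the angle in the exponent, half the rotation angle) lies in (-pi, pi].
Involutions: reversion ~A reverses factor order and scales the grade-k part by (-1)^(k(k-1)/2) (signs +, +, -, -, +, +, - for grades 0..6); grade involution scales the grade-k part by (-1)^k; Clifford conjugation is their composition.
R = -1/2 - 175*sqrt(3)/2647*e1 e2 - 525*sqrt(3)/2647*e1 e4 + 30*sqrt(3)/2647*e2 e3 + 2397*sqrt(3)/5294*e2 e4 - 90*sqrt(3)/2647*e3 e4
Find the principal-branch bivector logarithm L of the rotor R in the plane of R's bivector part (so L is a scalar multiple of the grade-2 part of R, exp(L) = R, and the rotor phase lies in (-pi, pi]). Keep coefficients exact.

The scalar part of R is -1/2, which fixes the principal-branch rotor phase; the unit plane is then the bivector part divided by the sine of that phase, and L is that plane scaled by the phase.
Concretely: cos(phase) = -1/2 gives phase = ±2*pi/3, and since phase/sin(phase) is even the sign is immaterial: L = (phase/sin(phase)) * <R>_2 = (4*sqrt(3)*pi/9) * <R>_2.
Answer: -700*pi/7941*e1 e2 - 700*pi/2647*e1 e4 + 40*pi/2647*e2 e3 + 1598*pi/2647*e2 e4 - 120*pi/2647*e3 e4


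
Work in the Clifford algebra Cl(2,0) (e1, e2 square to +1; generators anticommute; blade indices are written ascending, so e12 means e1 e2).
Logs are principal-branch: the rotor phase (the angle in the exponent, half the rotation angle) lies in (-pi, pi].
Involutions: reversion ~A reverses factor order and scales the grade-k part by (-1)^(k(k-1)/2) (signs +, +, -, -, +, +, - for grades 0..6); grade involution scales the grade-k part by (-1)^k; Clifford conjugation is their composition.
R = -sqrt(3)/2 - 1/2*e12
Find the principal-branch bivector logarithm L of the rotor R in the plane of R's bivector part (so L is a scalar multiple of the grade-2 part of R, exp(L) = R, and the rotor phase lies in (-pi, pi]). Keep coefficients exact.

The scalar part of R is -sqrt(3)/2, so the principal-branch rotor phase is pinned; divide the bivector part by its sine to get the unit plane — L is the phase times that plane.
Concretely: cos(phase) = -sqrt(3)/2 gives phase = ±5*pi/6, and since phase/sin(phase) is even the sign is immaterial: L = (phase/sin(phase)) * <R>_2 = (5*pi/3) * <R>_2.
Answer: -5*pi/6*e12


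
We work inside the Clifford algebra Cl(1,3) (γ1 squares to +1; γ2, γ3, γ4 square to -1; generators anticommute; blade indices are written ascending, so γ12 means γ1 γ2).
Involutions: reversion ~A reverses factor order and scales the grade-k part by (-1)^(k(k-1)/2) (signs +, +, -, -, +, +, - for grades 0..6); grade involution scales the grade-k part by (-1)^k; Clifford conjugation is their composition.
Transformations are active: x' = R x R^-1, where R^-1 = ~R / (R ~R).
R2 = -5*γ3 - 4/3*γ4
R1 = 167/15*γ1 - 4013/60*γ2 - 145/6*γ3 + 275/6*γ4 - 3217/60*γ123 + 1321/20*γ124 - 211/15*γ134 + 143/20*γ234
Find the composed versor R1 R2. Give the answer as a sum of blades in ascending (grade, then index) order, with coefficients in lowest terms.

Distribute over the terms of R2 (each basis-blade product reordered to ascending indices, repeated generators contracted through their squares):
R1 (-5*γ3) = -725/6 - 3217/12*γ12 - 167/3*γ13 + 211/3*γ14 + 4013/12*γ23 - 143/4*γ24 + 1375/6*γ34 + 1321/4*γ1234
R1 (-4/3*γ4) = 550/9 + 1321/15*γ12 - 844/45*γ13 - 668/45*γ14 + 143/15*γ23 + 4013/45*γ24 + 290/9*γ34 + 3217/45*γ1234
Summing the partial products and collecting blades:
Answer: -1075/18 - 10801/60*γ12 - 3349/45*γ13 + 2497/45*γ14 + 6879/20*γ23 + 9617/180*γ24 + 4705/18*γ34 + 72313/180*γ1234


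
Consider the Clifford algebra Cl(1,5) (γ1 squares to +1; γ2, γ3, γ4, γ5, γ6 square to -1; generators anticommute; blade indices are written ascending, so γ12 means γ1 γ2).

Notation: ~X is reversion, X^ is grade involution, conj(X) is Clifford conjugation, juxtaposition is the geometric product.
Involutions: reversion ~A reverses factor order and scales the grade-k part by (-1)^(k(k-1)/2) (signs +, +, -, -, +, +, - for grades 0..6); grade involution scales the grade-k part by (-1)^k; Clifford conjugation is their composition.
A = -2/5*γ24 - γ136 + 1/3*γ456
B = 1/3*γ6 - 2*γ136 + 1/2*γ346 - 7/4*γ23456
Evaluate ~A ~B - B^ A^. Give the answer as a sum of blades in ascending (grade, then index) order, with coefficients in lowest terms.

first term: -2 - 1/3*γ13 - 1/2*γ14 + 7/12*γ23 - 1/6*γ35 + 1/9*γ45 - 1/5*γ236 + 2/15*γ246 - 7/10*γ356 + 7/4*γ1245 + 2/3*γ1345 - 4/5*γ12346
second term: -2 + 1/3*γ13 + 1/2*γ14 - 7/12*γ23 + 1/6*γ35 - 1/9*γ45 - 1/5*γ236 + 2/15*γ246 - 7/10*γ356 + 7/4*γ1245 + 2/3*γ1345 + 4/5*γ12346
Answer: -2/3*γ13 - γ14 + 7/6*γ23 - 1/3*γ35 + 2/9*γ45 - 8/5*γ12346


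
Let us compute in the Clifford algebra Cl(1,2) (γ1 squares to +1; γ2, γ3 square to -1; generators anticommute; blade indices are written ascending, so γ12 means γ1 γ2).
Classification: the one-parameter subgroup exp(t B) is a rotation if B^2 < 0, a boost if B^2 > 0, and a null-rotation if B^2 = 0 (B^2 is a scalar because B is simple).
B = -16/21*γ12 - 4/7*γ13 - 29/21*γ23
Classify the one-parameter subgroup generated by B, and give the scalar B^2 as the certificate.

B^2 term by term: the squares give (-16/21)^2*(γ12)^2 + (-4/7)^2*(γ13)^2 + (-29/21)^2*(γ23)^2 = 256/441*(+1) + 16/49*(+1) + 841/441*(-1) = -1 (each basis 2-blade squares to minus the product of its generators' squares); cross terms between blades sharing an index anticommute and cancel. So B^2 = -1.
Answer: rotation, certificate B^2 = -1. Because -1 is invariant under every versor sandwich, the classification follows from its sign alone.


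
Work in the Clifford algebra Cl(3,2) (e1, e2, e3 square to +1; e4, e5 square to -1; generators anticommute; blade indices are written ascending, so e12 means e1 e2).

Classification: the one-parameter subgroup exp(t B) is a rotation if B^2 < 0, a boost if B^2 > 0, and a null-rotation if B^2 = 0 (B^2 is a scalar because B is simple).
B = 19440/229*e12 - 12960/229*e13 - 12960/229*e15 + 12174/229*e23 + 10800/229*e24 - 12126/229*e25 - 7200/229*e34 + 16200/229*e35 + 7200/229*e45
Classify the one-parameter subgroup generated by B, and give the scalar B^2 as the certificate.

B^2 term by term: the squares give (19440/229)^2*(e12)^2 + (-12960/229)^2*(e13)^2 + (-12960/229)^2*(e15)^2 + (12174/229)^2*(e23)^2 + (10800/229)^2*(e24)^2 + (-12126/229)^2*(e25)^2 + (-7200/229)^2*(e34)^2 + (16200/229)^2*(e35)^2 + (7200/229)^2*(e45)^2 = 377913600/52441*(-1) + 167961600/52441*(-1) + 167961600/52441*(+1) + 148206276/52441*(-1) + 116640000/52441*(+1) + 147039876/52441*(+1) + 51840000/52441*(+1) + 262440000/52441*(+1) + 51840000/52441*(-1) = 0 (each basis 2-blade squares to minus the product of its generators' squares); cross terms between blades sharing an index anticommute and cancel; the commuting (index-disjoint) pairs give grade-4 terms 2*c*c'*(blade product), which cancel blade by blade — e1234: -279936000/52441 + 279936000/52441 = 0; e1235: 629856000/52441 - 314305920/52441 - 315550080/52441 = 0; e1245: 279936000/52441 - 279936000/52441 = 0; e1345: -186624000/52441 + 186624000/52441 = 0; e2345: 175305600/52441 - 349920000/52441 + 174614400/52441 = 0 — confirming B is simple. So B^2 = 0.
Answer: null-rotation, certificate B^2 = 0. B^2 = 0 is basis-independent, so its sign is the whole story.


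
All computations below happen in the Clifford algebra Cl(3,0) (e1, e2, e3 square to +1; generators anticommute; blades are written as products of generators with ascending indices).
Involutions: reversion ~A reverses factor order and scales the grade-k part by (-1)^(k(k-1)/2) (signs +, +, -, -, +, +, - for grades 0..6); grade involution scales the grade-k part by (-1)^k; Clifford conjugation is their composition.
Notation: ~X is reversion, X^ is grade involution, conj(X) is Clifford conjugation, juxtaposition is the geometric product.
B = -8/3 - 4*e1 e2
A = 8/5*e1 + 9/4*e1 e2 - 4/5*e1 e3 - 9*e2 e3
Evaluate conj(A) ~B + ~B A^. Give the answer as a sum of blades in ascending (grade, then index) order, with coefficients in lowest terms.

first term: 9 + 64/15*e1 - 32/5*e2 + 6*e1 e2 - 572/15*e1 e3 - 104/5*e2 e3
second term: -9 + 64/15*e1 + 32/5*e2 - 6*e1 e2 - 508/15*e1 e3 + 136/5*e2 e3
Answer: 128/15*e1 - 72*e1 e3 + 32/5*e2 e3


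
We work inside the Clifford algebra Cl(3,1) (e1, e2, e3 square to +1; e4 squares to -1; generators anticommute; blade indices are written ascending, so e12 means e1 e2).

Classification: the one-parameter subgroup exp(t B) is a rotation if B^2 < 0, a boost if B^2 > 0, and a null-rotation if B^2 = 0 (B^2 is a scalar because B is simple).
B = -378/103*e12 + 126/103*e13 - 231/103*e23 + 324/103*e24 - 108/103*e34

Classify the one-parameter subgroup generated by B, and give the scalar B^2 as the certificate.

B^2 term by term: the squares give (-378/103)^2*(e12)^2 + (126/103)^2*(e13)^2 + (-231/103)^2*(e23)^2 + (324/103)^2*(e24)^2 + (-108/103)^2*(e34)^2 = 142884/10609*(-1) + 15876/10609*(-1) + 53361/10609*(-1) + 104976/10609*(+1) + 11664/10609*(+1) = -9 (each basis 2-blade squares to minus the product of its generators' squares); cross terms between blades sharing an index anticommute and cancel; the commuting (index-disjoint) pairs give grade-4 terms 2*c*c'*(blade product), which cancel blade by blade — e1234: 81648/10609 - 81648/10609 = 0 — confirming B is simple. So B^2 = -9.
Answer: rotation, certificate B^2 = -9. No conjugation can change B^2 = -9; the sign gives the class.


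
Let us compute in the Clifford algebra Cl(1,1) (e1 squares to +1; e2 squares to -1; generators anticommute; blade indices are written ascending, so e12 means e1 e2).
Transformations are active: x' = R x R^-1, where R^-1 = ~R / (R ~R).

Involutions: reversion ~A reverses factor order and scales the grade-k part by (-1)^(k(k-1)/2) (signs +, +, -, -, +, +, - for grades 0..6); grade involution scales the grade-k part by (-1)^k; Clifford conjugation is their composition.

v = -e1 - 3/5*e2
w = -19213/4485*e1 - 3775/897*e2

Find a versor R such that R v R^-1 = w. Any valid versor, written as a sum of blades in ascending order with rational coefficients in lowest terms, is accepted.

Construction: equal norms (both 16/25) license R = v + w = -23698/4485*e1 - 21566/4485*e2 — nothing changes along that direction, while (v - w)/2 changes sign, so v maps onto w.
Answer: -23698/4485*e1 - 21566/4485*e2


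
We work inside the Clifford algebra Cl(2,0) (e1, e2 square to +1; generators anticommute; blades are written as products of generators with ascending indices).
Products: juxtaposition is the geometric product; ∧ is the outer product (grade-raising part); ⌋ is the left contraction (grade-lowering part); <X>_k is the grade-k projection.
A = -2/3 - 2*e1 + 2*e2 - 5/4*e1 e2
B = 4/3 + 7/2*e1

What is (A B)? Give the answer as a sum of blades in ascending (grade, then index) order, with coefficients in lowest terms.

step 1: -71/9 - 5*e1 + 169/24*e2 - 26/3*e1 e2
Answer: -71/9 - 5*e1 + 169/24*e2 - 26/3*e1 e2


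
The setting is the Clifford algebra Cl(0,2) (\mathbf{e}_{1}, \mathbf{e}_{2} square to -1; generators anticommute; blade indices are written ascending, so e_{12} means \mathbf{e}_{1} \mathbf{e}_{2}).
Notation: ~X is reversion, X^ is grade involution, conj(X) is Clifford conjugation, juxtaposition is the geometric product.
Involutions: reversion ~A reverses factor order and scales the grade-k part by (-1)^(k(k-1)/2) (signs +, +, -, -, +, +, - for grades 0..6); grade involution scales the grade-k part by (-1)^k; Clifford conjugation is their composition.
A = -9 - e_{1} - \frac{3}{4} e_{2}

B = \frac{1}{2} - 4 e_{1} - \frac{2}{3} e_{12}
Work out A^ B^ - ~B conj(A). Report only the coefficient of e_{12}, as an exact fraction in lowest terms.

first term: -\frac{17}{2} - 36 e_{1} + \frac{25}{24} e_{2} + 3 e_{12}
second term: -\frac{1}{2} + 36 e_{1} + \frac{25}{24} e_{2} - 9 e_{12}
Answer: 12


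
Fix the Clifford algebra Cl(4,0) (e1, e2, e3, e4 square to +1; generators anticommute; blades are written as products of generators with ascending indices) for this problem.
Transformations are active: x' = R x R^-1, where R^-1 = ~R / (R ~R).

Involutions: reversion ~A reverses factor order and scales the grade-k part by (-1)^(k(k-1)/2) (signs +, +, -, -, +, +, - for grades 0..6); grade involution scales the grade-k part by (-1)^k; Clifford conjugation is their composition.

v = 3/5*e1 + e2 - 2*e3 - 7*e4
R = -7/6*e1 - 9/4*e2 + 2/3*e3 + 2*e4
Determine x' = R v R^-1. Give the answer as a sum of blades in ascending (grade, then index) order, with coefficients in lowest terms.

~R = -7/6*e1 - 9/4*e2 + 2/3*e3 + 2*e4, and R ~R = 1565/144, so R^-1 = ~R / (1565/144).
R v = -1097/60 + 11/60*e1 e2 + 29/15*e1 e3 + 209/30*e1 e4 + 23/6*e2 e3 + 55/4*e2 e4 - 2/3*e3 e4
Answer: 26021/7825*e1 + 51413/7825*e2 - 1902/7825*e3 + 2119/7825*e4


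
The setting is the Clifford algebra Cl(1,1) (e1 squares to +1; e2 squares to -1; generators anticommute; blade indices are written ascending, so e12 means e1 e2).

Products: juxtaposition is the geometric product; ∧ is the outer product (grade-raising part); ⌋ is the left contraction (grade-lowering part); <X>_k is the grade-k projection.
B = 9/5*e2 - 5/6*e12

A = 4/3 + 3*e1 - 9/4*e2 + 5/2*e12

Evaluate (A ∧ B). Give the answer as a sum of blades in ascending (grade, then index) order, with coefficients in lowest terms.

step 1: 12/5*e2 + 193/45*e12
Answer: 12/5*e2 + 193/45*e12


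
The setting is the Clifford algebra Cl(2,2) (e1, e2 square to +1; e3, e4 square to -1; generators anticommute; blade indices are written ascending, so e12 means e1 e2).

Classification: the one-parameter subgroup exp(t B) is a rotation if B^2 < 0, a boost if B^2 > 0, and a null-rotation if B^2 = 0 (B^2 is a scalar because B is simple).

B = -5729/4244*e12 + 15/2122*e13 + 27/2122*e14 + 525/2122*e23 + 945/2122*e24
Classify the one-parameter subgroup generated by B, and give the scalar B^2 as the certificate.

B^2 term by term: the squares give (-5729/4244)^2*(e12)^2 + (15/2122)^2*(e13)^2 + (27/2122)^2*(e14)^2 + (525/2122)^2*(e23)^2 + (945/2122)^2*(e24)^2 = 32821441/18011536*(-1) + 225/4502884*(+1) + 729/4502884*(+1) + 275625/4502884*(+1) + 893025/4502884*(+1) = -25/16 (each basis 2-blade squares to minus the product of its generators' squares); cross terms between blades sharing an index anticommute and cancel; the commuting (index-disjoint) pairs give grade-4 terms 2*c*c'*(blade product), which cancel blade by blade — e1234: -14175/2251442 + 14175/2251442 = 0 — confirming B is simple. So B^2 = -25/16.
Answer: rotation, certificate B^2 = -25/16. Check the certificate: B^2 = -25/16, and that sign is decisive whatever form B takes.


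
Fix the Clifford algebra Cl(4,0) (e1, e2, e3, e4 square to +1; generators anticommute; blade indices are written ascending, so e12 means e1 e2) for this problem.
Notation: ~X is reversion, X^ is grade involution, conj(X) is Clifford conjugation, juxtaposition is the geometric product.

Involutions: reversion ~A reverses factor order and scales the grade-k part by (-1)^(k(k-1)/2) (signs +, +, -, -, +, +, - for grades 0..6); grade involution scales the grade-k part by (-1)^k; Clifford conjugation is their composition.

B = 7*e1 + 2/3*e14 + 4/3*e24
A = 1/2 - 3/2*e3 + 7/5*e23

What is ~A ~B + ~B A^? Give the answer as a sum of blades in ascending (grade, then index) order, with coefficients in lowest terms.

first term: 7/2*e1 + 21/2*e13 - 1/3*e14 - 2/3*e24 - 28/15*e34 - 49/5*e123 - e134 - 2*e234 + 14/15*e1234
second term: 7/2*e1 + 21/2*e13 - 1/3*e14 - 2/3*e24 - 28/15*e34 + 49/5*e123 + e134 + 2*e234 - 14/15*e1234
Answer: 7*e1 + 21*e13 - 2/3*e14 - 4/3*e24 - 56/15*e34
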